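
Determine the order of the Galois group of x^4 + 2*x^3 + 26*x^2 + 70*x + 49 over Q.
The degree of the splitting field over Q equals the order of the Galois group, so first determine the group. The polynomial is an irreducible quartic over Q and its discriminant is 2822400 = 1680^2, a perfect square, so the Galois group is contained in A_4. The resolvent cubic y^3 - 26*y^2 - 56*y splits completely over Q, which gives the Klein four-group V_4. The Galois group V_4 (4T2) has order 4, so the splitting field has degree 4 over Q.

4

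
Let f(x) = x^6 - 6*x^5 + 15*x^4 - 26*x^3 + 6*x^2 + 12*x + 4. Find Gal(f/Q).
D_6

The polynomial f is an irreducible sextic over Q, so G = Gal(f/Q) is one of the 16 transitive subgroups 6T1, ..., 6T16 of S_6. The discriminant of f is 304930925568, which is not a perfect square, so G is not contained in A_6. The transitive groups of degree 6 not contained in A_6 are: C_6 (6T1, order 6), S_3 (6T2, order 6), D_6 (6T3, order 12), C_3 x S_3 (6T5, order 18), A_4 x C_2 (6T6, order 24), S_4 (6T8, order 24), S_3 x S_3 (6T9, order 36), S_4 x C_2 (6T11, order 48), (S_3 x S_3) : C_2 (6T13, order 72), PGL(2,5) (6T14, order 120), S_6 (6T16, order 720). By Dedekind's theorem, for a prime p not dividing disc(f) the degrees of the irreducible factors of f mod p form the cycle type of an element of G. Factoring f modulo the 79 such primes p <= 421 (skipping 2, 3, 41, which divide the discriminant), each new pattern first appears at: mod 5: f = (x^2 + 2x + 3)(x^2 + 3x + 4)(x^2 + 4x + 2), pattern 2+2+2; mod 7: f = (x^6 + x^5 + x^4 + 2x^3 + 6x^2 + 5x + 4), pattern 6; mod 11: f = (x + 4)(x + 9)(x^2 + 4x + 2)(x^2 + 10x + 8), pattern 2+2+1+1; mod 13: f = (x^3 + 10x^2 + 2x + 1)(x^3 + 10x^2 + 4x + 4), pattern 3+3; mod 61: f = (x + 20)(x + 29)(x + 36)(x + 41)(x + 54)(x + 58), pattern 1+1+1+1+1+1. No other pattern occurs in this range, so the set of observed cycle types is {2+2+2, 6, 2+2+1+1, 3+3, 1+1+1+1+1+1}. The candidates containing elements of all these cycle types are D_6 (6T3) of order 12, A_4 x C_2 (6T6) of order 24, S_3 x S_3 (6T9) of order 36, S_4 x C_2 (6T11) of order 48, (S_3 x S_3) : C_2 (6T13) of order 72, PGL(2,5) (6T14) of order 120, S_6 (6T16) of order 720; the others are excluded. The observed types are precisely the cycle types that occur in D_6 (6T3). Each of the other remaining candidates has further cycle types, and by the Chebotarev density theorem the matching factorization patterns would occur for a proportion of primes equal to their share of the group: A_4 x C_2 (6T6) additionally contains elements of type 2+1+1+1+1 (3 of its 24 elements, about 12% of primes); S_3 x S_3 (6T9) additionally contains elements of type 3+1+1+1 (4 of its 36 elements, about 11% of primes); S_4 x C_2 (6T11) additionally contains elements of type 4+2, 4+1+1, 2+1+1+1+1 (15 of its 48 elements, about 31% of primes); (S_3 x S_3) : C_2 (6T13) additionally contains elements of type 4+2, 3+2+1, 3+1+1+1, 2+1+1+1+1 (40 of its 72 elements, about 56% of primes); PGL(2,5) (6T14) additionally contains elements of type 5+1, 4+1+1 (54 of its 120 elements, about 45% of primes); S_6 (6T16) additionally contains elements of type 5+1, 4+2, 4+1+1, 3+2+1, 3+1+1+1, 2+1+1+1+1 (499 of its 720 elements, about 69% of primes). None of the 79 primes tested shows any such pattern (for each of these groups the chance of that is below 10^-4), which rules them out. Hence G = D_6 (6T3), of order 12.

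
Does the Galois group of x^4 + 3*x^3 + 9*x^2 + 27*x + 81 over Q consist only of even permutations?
The polynomial is irreducible of degree 4 over Q. Its discriminant is 66430125, which is not a perfect square. A Galois group lies in the alternating group exactly when the discriminant is a square in Q, so the Galois group (C_4) is not contained in A_4.

No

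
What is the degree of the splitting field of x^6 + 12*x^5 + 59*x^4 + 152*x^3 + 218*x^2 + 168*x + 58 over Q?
24

The degree of the splitting field over Q equals the order of the Galois group, so first determine the group. The polynomial f is an irreducible sextic over Q, so G = Gal(f/Q) is one of the 16 transitive subgroups 6T1, ..., 6T16 of S_6. The discriminant of f is -5120000, which is not a perfect square, so G is not contained in A_6. The transitive groups of degree 6 not contained in A_6 are: C_6 (6T1, order 6), S_3 (6T2, order 6), D_6 (6T3, order 12), C_3 x S_3 (6T5, order 18), A_4 x C_2 (6T6, order 24), S_4 (6T8, order 24), S_3 x S_3 (6T9, order 36), S_4 x C_2 (6T11, order 48), (S_3 x S_3) : C_2 (6T13, order 72), PGL(2,5) (6T14, order 120), S_6 (6T16, order 720). By Dedekind's theorem, for a prime p not dividing disc(f) the degrees of the irreducible factors of f mod p form the cycle type of an element of G. Factoring f modulo the 22 such primes p <= 89 (skipping 2, 5, which divide the discriminant), each new pattern first appears at: mod 3: f = (x^3 + x^2 + x + 2)(x^3 + 2x^2 + 2x + 2), pattern 3+3; mod 7: f = (x^2 + 3x + 1)(x^2 + 4x + 6)(x^2 + 5x + 5), pattern 2+2+2; mod 13: f = (x + 6)(x + 11)(x^4 + 8x^3 + x + 6), pattern 4+1+1; mod 43: f = (x + 14)(x + 33)(x^2 + 4x + 8)(x^2 + 4x + 14), pattern 2+2+1+1. No other pattern occurs in this range, so the set of observed cycle types is {3+3, 2+2+2, 4+1+1, 2+2+1+1}. The candidates containing elements of all these cycle types are S_4 (6T8) of order 24, S_4 x C_2 (6T11) of order 48, PGL(2,5) (6T14) of order 120, S_6 (6T16) of order 720; the others are excluded. The observed types are precisely the cycle types that occur in S_4 (6T8) (apart from the identity). Each of the other remaining candidates has further cycle types, and by the Chebotarev density theorem the matching factorization patterns would occur for a proportion of primes equal to their share of the group: S_4 x C_2 (6T11) additionally contains elements of type 6, 4+2, 2+1+1+1+1 (17 of its 48 elements, about 35% of primes); PGL(2,5) (6T14) additionally contains elements of type 6, 5+1 (44 of its 120 elements, about 37% of primes); S_6 (6T16) additionally contains elements of type 6, 5+1, 4+2, 3+2+1, 3+1+1+1, 2+1+1+1+1 (529 of its 720 elements, about 73% of primes). None of the 22 primes tested shows any such pattern (for each of these groups the chance of that is below 10^-4), which rules them out. Hence G = S_4 (6T8), of order 24. The Galois group S_4 (6T8) has order 24, so the splitting field has degree 24 over Q.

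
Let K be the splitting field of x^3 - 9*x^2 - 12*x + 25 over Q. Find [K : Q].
3

The degree of the splitting field over Q equals the order of the Galois group, so first determine the group. The polynomial is an irreducible cubic over Q and its discriminant is 123201 = 351^2, a perfect square. For an irreducible cubic, a square discriminant forces the Galois group to be A_3, the cyclic group of order 3. The Galois group C_3 (3T1) has order 3, so the splitting field has degree 3 over Q.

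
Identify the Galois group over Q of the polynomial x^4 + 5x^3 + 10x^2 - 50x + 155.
C_4

The polynomial is an irreducible quartic over Q and its discriminant is 2680770125, which is not a perfect square, so the Galois group is not contained in A_4. The resolvent cubic y^3 - 10*y^2 - 870*y - 175 has exactly one rational root, so the Galois group is C_4 or D_4. The quartic becomes reducible over Q(sqrt(disc)), so the group is C_4.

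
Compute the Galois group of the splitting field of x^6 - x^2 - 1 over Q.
The polynomial f is an irreducible sextic over Q, so G = Gal(f/Q) is one of the 16 transitive subgroups 6T1, ..., 6T16 of S_6. The discriminant of f is 33856 = 184^2, a perfect square, so G is contained in A_6. The transitive groups of degree 6 contained in A_6 are: A_4 (6T4, order 12), S_4 (6T7, order 24), (C_3 x C_3) : C_4 (6T10, order 36), PSL(2,5) (6T12, order 60), A_6 (6T15, order 360). By Dedekind's theorem, for a prime p not dividing disc(f) the degrees of the irreducible factors of f mod p form the cycle type of an element of G. Factoring f modulo the 79 such primes p <= 419 (skipping 2, 23, which divide the discriminant), each new pattern first appears at: mod 3: f = (x^3 + x^2 + 2x + 1)(x^3 + 2x^2 + 2x + 2), pattern 3+3; mod 5: f = (x^2 + 3)(x^4 + 2x^2 + 3), pattern 4+2; mod 19: f = (x + 5)(x + 14)(x^2 + 9x + 15)(x^2 + 10x + 15), pattern 2+2+1+1; mod 223: f = (x + 16)(x + 57)(x + 78)(x + 145)(x + 166)(x + 207), pattern 1+1+1+1+1+1. No other pattern occurs in this range, so the set of observed cycle types is {3+3, 4+2, 2+2+1+1, 1+1+1+1+1+1}. The candidates containing elements of all these cycle types are S_4 (6T7) of order 24, (C_3 x C_3) : C_4 (6T10) of order 36, A_6 (6T15) of order 360; the others are excluded. The observed types are precisely the cycle types that occur in S_4 (6T7). Each of the other remaining candidates has further cycle types, and by the Chebotarev density theorem the matching factorization patterns would occur for a proportion of primes equal to their share of the group: (C_3 x C_3) : C_4 (6T10) additionally contains elements of type 3+1+1+1 (4 of its 36 elements, about 11% of primes); A_6 (6T15) additionally contains elements of type 5+1, 3+1+1+1 (184 of its 360 elements, about 51% of primes). None of the 79 primes tested shows any such pattern (for each of these groups the chance of that is below 10^-4), which rules them out. Hence G = S_4 (6T7), of order 24.

6T7: S_4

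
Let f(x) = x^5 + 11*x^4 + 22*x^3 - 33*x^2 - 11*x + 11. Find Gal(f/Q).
5T1: C_5

The polynomial f is an irreducible quintic over Q, so G = Gal(f/Q) is a transitive subgroup of S_5: one of C_5 (5T1, order 5), D_5 (5T2, order 10), F_20 (5T3, order 20), A_5 (5T4, order 60) or S_5 (5T5, order 120). The discriminant of f is 14320669561 = 119669^2, a perfect square, so G is contained in A_5. The transitive groups of degree 5 contained in A_5 are: C_5 (5T1, order 5), D_5 (5T2, order 10), A_5 (5T4, order 60). By Dedekind's theorem, for a prime p not dividing disc(f) the degrees of the irreducible factors of f mod p form the cycle type of an element of G. Factoring f modulo the 14 such primes p <= 59 (skipping 11, 23, 43, which divide the discriminant), each new pattern first appears at: mod 2: f = (x^5 + x^4 + x^2 + x + 1), pattern 5. No other pattern occurs in this range, so the set of observed cycle types is {5}. The candidates containing elements of all these cycle types are C_5 (5T1) of order 5, D_5 (5T2) of order 10, A_5 (5T4) of order 60; the others are excluded. The observed types are precisely the cycle types that occur in C_5 (5T1) (apart from the identity). Each of the other remaining candidates has further cycle types, and by the Chebotarev density theorem the matching factorization patterns would occur for a proportion of primes equal to their share of the group: D_5 (5T2) additionally contains elements of type 2+2+1 (5 of its 10 elements, about 50% of primes); A_5 (5T4) additionally contains elements of type 3+1+1, 2+2+1 (35 of its 60 elements, about 58% of primes). None of the 14 primes tested shows any such pattern (for each of these groups the chance of that is below 10^-4), which rules them out. Hence G = C_5 (5T1), of order 5.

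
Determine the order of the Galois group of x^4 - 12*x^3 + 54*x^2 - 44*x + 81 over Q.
12

The degree of the splitting field over Q equals the order of the Galois group, so first determine the group. The polynomial is an irreducible quartic over Q and its discriminant is 1358954496 = 36864^2, a perfect square, so the Galois group is contained in A_4. The resolvent cubic y^3 - 54*y^2 + 204*y + 3896 is irreducible over Q. An irreducible resolvent with square discriminant gives A_4. The Galois group A_4 (4T4) has order 12, so the splitting field has degree 12 over Q.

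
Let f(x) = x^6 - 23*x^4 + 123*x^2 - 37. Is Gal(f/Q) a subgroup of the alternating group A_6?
No

The polynomial is irreducible of degree 6 over Q. Its discriminant is 870211913777152, which is not a perfect square. A Galois group lies in the alternating group exactly when the discriminant is a square in Q, so the Galois group (S_3) is not contained in A_6.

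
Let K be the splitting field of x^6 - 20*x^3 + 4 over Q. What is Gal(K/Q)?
S_3 x S_3 (also written G36-)

The polynomial f is an irreducible sextic over Q, so G = Gal(f/Q) is one of the 16 transitive subgroups 6T1, ..., 6T16 of S_6. The discriminant of f is 660451885056, which is not a perfect square, so G is not contained in A_6. The transitive groups of degree 6 not contained in A_6 are: C_6 (6T1, order 6), S_3 (6T2, order 6), D_6 (6T3, order 12), C_3 x S_3 (6T5, order 18), A_4 x C_2 (6T6, order 24), S_4 (6T8, order 24), S_3 x S_3 (6T9, order 36), S_4 x C_2 (6T11, order 48), (S_3 x S_3) : C_2 (6T13, order 72), PGL(2,5) (6T14, order 120), S_6 (6T16, order 720). By Dedekind's theorem, for a prime p not dividing disc(f) the degrees of the irreducible factors of f mod p form the cycle type of an element of G. Factoring f modulo the 14 such primes p <= 53 (skipping 2, 3, which divide the discriminant), each new pattern first appears at: mod 5: f = (x + 1)(x + 4)(x^2 + x + 1)(x^2 + 4x + 1), pattern 2+2+1+1; mod 7: f = (x^6 + x^3 + 4), pattern 6; mod 19: f = (x + 2)(x + 3)(x + 14)(x^3 + 10), pattern 3+1+1+1; mod 31: f = (x^2 + 16x + 16)(x^2 + 18x + 28)(x^2 + 28x + 18), pattern 2+2+2; mod 43: f = (x^3 + 5)(x^3 + 18), pattern 3+3. No other pattern occurs in this range, so the set of observed cycle types is {2+2+1+1, 6, 3+1+1+1, 2+2+2, 3+3}. The candidates containing elements of all these cycle types are S_3 x S_3 (6T9) of order 36, (S_3 x S_3) : C_2 (6T13) of order 72, S_6 (6T16) of order 720; the others are excluded. The observed types are precisely the cycle types that occur in S_3 x S_3 (6T9) (apart from the identity). Each of the other remaining candidates has further cycle types, and by the Chebotarev density theorem the matching factorization patterns would occur for a proportion of primes equal to their share of the group: (S_3 x S_3) : C_2 (6T13) additionally contains elements of type 4+2, 3+2+1, 2+1+1+1+1 (36 of its 72 elements, about 50% of primes); S_6 (6T16) additionally contains elements of type 5+1, 4+2, 4+1+1, 3+2+1, 2+1+1+1+1 (459 of its 720 elements, about 64% of primes). None of the 14 primes tested shows any such pattern (for each of these groups the chance of that is below 10^-4), which rules them out. Hence G = S_3 x S_3 (6T9), of order 36.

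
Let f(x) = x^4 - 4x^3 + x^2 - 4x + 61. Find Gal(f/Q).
The polynomial is an irreducible quartic over Q and its discriminant is 29282000, which is not a perfect square, so the Galois group is not contained in A_4. The resolvent cubic y^3 - y^2 - 228*y - 748 has exactly one rational root, so the Galois group is C_4 or D_4. The quartic becomes reducible over Q(sqrt(disc)), so the group is C_4.

C_4, the cyclic group of order 4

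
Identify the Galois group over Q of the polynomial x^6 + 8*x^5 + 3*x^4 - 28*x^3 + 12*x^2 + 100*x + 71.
A_4 (order 12)

The polynomial f is an irreducible sextic over Q, so G = Gal(f/Q) is one of the 16 transitive subgroups 6T1, ..., 6T16 of S_6. The discriminant of f is 390966467128384 = 19772872^2, a perfect square, so G is contained in A_6. The transitive groups of degree 6 contained in A_6 are: A_4 (6T4, order 12), S_4 (6T7, order 24), (C_3 x C_3) : C_4 (6T10, order 36), PSL(2,5) (6T12, order 60), A_6 (6T15, order 360). By Dedekind's theorem, for a prime p not dividing disc(f) the degrees of the irreducible factors of f mod p form the cycle type of an element of G. Factoring f modulo the 33 such primes p <= 149 (skipping 2, 7, which divide the discriminant), each new pattern first appears at: mod 3: f = (x^3 + x^2 + 2)(x^3 + x^2 + 2x + 1), pattern 3+3; mod 13: f = (x + 8)(x + 10)(x^2 + 6x + 3)(x^2 + 10x + 1), pattern 2+2+1+1. No other pattern occurs in this range, so the set of observed cycle types is {3+3, 2+2+1+1}. The candidates containing elements of all these cycle types are A_4 (6T4) of order 12, S_4 (6T7) of order 24, (C_3 x C_3) : C_4 (6T10) of order 36, PSL(2,5) (6T12) of order 60, A_6 (6T15) of order 360; the others are excluded. The observed types are precisely the cycle types that occur in A_4 (6T4) (apart from the identity). Each of the other remaining candidates has further cycle types, and by the Chebotarev density theorem the matching factorization patterns would occur for a proportion of primes equal to their share of the group: S_4 (6T7) additionally contains elements of type 4+2 (6 of its 24 elements, about 25% of primes); (C_3 x C_3) : C_4 (6T10) additionally contains elements of type 4+2, 3+1+1+1 (22 of its 36 elements, about 61% of primes); PSL(2,5) (6T12) additionally contains elements of type 5+1 (24 of its 60 elements, about 40% of primes); A_6 (6T15) additionally contains elements of type 5+1, 4+2, 3+1+1+1 (274 of its 360 elements, about 76% of primes). None of the 33 primes tested shows any such pattern (for each of these groups the chance of that is below 10^-4), which rules them out. Hence G = A_4 (6T4), of order 12.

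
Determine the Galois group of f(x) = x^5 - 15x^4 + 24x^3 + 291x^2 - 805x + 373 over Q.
The polynomial f is an irreducible quintic over Q, so G = Gal(f/Q) is a transitive subgroup of S_5: one of C_5 (5T1, order 5), D_5 (5T2, order 10), F_20 (5T3, order 20), A_5 (5T4, order 60) or S_5 (5T5, order 120). The discriminant of f is 5035849130456089 = 70963717^2, a perfect square, so G is contained in A_5. The transitive groups of degree 5 contained in A_5 are: C_5 (5T1, order 5), D_5 (5T2, order 10), A_5 (5T4, order 60). By Dedekind's theorem, for a prime p not dividing disc(f) the degrees of the irreducible factors of f mod p form the cycle type of an element of G. Factoring f modulo the 14 such primes p <= 59 (skipping 11, 23, 43, which divide the discriminant), each new pattern first appears at: mod 2: f = (x^5 + x^4 + x^2 + x + 1), pattern 5. No other pattern occurs in this range, so the set of observed cycle types is {5}. The candidates containing elements of all these cycle types are C_5 (5T1) of order 5, D_5 (5T2) of order 10, A_5 (5T4) of order 60; the others are excluded. The observed types are precisely the cycle types that occur in C_5 (5T1) (apart from the identity). Each of the other remaining candidates has further cycle types, and by the Chebotarev density theorem the matching factorization patterns would occur for a proportion of primes equal to their share of the group: D_5 (5T2) additionally contains elements of type 2+2+1 (5 of its 10 elements, about 50% of primes); A_5 (5T4) additionally contains elements of type 3+1+1, 2+2+1 (35 of its 60 elements, about 58% of primes). None of the 14 primes tested shows any such pattern (for each of these groups the chance of that is below 10^-4), which rules them out. Hence G = C_5 (5T1), of order 5.

5T1: C_5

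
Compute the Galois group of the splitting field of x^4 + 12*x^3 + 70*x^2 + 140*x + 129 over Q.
D_4 (order 8)

The polynomial is an irreducible quartic over Q and its discriminant is 411041792, which is not a perfect square, so the Galois group is not contained in A_4. The resolvent cubic y^3 - 70*y^2 + 1164*y - 2056 has exactly one rational root, so the Galois group is C_4 or D_4. The quartic remains irreducible over Q(sqrt(disc)), so the group is D_4.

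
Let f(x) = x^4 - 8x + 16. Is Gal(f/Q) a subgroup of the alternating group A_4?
The polynomial is irreducible of degree 4 over Q. Its discriminant is 937984, which is not a perfect square. A Galois group lies in the alternating group exactly when the discriminant is a square in Q, so the Galois group (S_4) is not contained in A_4.

No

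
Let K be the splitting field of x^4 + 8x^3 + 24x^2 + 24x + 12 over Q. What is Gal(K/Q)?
4T4: A_4

The polynomial is an irreducible quartic over Q and its discriminant is 331776 = 576^2, a perfect square, so the Galois group is contained in A_4. The resolvent cubic y^3 - 24*y^2 + 144*y - 192 is irreducible over Q. An irreducible resolvent with square discriminant gives A_4.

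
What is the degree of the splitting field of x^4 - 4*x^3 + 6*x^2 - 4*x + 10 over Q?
The degree of the splitting field over Q equals the order of the Galois group, so first determine the group. The polynomial is an irreducible quartic over Q and its discriminant is 186624 = 432^2, a perfect square, so the Galois group is contained in A_4. The resolvent cubic y^3 - 6*y^2 - 24*y + 64 splits completely over Q, which gives the Klein four-group V_4. The Galois group V_4 (4T2) has order 4, so the splitting field has degree 4 over Q.

4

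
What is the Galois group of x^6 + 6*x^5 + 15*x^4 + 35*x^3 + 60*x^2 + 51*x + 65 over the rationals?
The polynomial f is an irreducible sextic over Q, so G = Gal(f/Q) is one of the 16 transitive subgroups 6T1, ..., 6T16 of S_6. The discriminant of f is 42688773981, which is not a perfect square, so G is not contained in A_6. The transitive groups of degree 6 not contained in A_6 are: C_6 (6T1, order 6), S_3 (6T2, order 6), D_6 (6T3, order 12), C_3 x S_3 (6T5, order 18), A_4 x C_2 (6T6, order 24), S_4 (6T8, order 24), S_3 x S_3 (6T9, order 36), S_4 x C_2 (6T11, order 48), (S_3 x S_3) : C_2 (6T13, order 72), PGL(2,5) (6T14, order 120), S_6 (6T16, order 720). By Dedekind's theorem, for a prime p not dividing disc(f) the degrees of the irreducible factors of f mod p form the cycle type of an element of G. Factoring f modulo the 16 such primes p <= 67 (skipping 3, 7, 29, which divide the discriminant), each new pattern first appears at: mod 2: f = (x^6 + x^4 + x^3 + x + 1), pattern 6; mod 5: f = (x)(x + 2)(x^2 + x + 1)(x^2 + 3x + 3), pattern 2+2+1+1; mod 13: f = (x)(x + 5)(x + 11)(x^3 + 3x^2 + 3x + 4), pattern 3+1+1+1; mod 19: f = (x^2 + 12x + 9)(x^2 + 15x + 11)(x^2 + 17x + 2), pattern 2+2+2; mod 67: f = (x^3 + 3x^2 + 3x + 27)(x^3 + 3x^2 + 3x + 57), pattern 3+3. No other pattern occurs in this range, so the set of observed cycle types is {6, 2+2+1+1, 3+1+1+1, 2+2+2, 3+3}. The candidates containing elements of all these cycle types are S_3 x S_3 (6T9) of order 36, (S_3 x S_3) : C_2 (6T13) of order 72, S_6 (6T16) of order 720; the others are excluded. The observed types are precisely the cycle types that occur in S_3 x S_3 (6T9) (apart from the identity). Each of the other remaining candidates has further cycle types, and by the Chebotarev density theorem the matching factorization patterns would occur for a proportion of primes equal to their share of the group: (S_3 x S_3) : C_2 (6T13) additionally contains elements of type 4+2, 3+2+1, 2+1+1+1+1 (36 of its 72 elements, about 50% of primes); S_6 (6T16) additionally contains elements of type 5+1, 4+2, 4+1+1, 3+2+1, 2+1+1+1+1 (459 of its 720 elements, about 64% of primes). None of the 16 primes tested shows any such pattern (for each of these groups the chance of that is below 10^-4), which rules them out. Hence G = S_3 x S_3 (6T9), of order 36.

S_3 x S_3 (order 36)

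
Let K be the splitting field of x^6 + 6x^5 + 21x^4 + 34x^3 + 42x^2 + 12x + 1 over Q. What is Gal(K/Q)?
The polynomial f is an irreducible sextic over Q, so G = Gal(f/Q) is one of the 16 transitive subgroups 6T1, ..., 6T16 of S_6. The discriminant of f is -1024192512, which is not a perfect square, so G is not contained in A_6. The transitive groups of degree 6 not contained in A_6 are: C_6 (6T1, order 6), S_3 (6T2, order 6), D_6 (6T3, order 12), C_3 x S_3 (6T5, order 18), A_4 x C_2 (6T6, order 24), S_4 (6T8, order 24), S_3 x S_3 (6T9, order 36), S_4 x C_2 (6T11, order 48), (S_3 x S_3) : C_2 (6T13, order 72), PGL(2,5) (6T14, order 120), S_6 (6T16, order 720). By Dedekind's theorem, for a prime p not dividing disc(f) the degrees of the irreducible factors of f mod p form the cycle type of an element of G. Factoring f modulo the 21 such primes p <= 89 (skipping 2, 3, 7, which divide the discriminant), each new pattern first appears at: mod 5: f = (x^6 + x^5 + x^4 + 4x^3 + 2x^2 + 2x + 1), pattern 6; mod 11: f = (x + 7)(x^5 + 10x^4 + 6x^3 + 3x^2 + 10x + 8), pattern 5+1; mod 13: f = (x + 1)(x + 12)(x^4 + 6x^3 + 9x^2 + x + 12), pattern 4+1+1; mod 23: f = (x + 14)(x + 20)(x^2 + 2x + 4)(x^2 + 16x + 13), pattern 2+2+1+1; mod 43: f = (x^3 + 22x^2 + 37x + 39)(x^3 + 27x^2 + 35x + 32), pattern 3+3; mod 61: f = (x^2 + 5x + 22)(x^2 + 18x + 52)(x^2 + 44x + 4), pattern 2+2+2. No other pattern occurs in this range, so the set of observed cycle types is {6, 5+1, 4+1+1, 2+2+1+1, 3+3, 2+2+2}. The candidates containing elements of all these cycle types are PGL(2,5) (6T14) of order 120, S_6 (6T16) of order 720; the others are excluded. The observed types are precisely the cycle types that occur in PGL(2,5) (6T14) (apart from the identity). Each of the other remaining candidates has further cycle types, and by the Chebotarev density theorem the matching factorization patterns would occur for a proportion of primes equal to their share of the group: S_6 (6T16) additionally contains elements of type 4+2, 3+2+1, 3+1+1+1, 2+1+1+1+1 (265 of its 720 elements, about 37% of primes). None of the 21 primes tested shows any such pattern (for each of these groups the chance of that is below 10^-4), which rules them out. Hence G = PGL(2,5) (6T14), of order 120.

PGL(2,5) (also written S5(6))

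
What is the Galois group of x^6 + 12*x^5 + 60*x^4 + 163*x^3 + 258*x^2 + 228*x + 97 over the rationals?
The polynomial f is an irreducible sextic over Q, so G = Gal(f/Q) is one of the 16 transitive subgroups 6T1, ..., 6T16 of S_6. The discriminant of f is -1162261467, which is not a perfect square, so G is not contained in A_6. The transitive groups of degree 6 not contained in A_6 are: C_6 (6T1, order 6), S_3 (6T2, order 6), D_6 (6T3, order 12), C_3 x S_3 (6T5, order 18), A_4 x C_2 (6T6, order 24), S_4 (6T8, order 24), S_3 x S_3 (6T9, order 36), S_4 x C_2 (6T11, order 48), (S_3 x S_3) : C_2 (6T13, order 72), PGL(2,5) (6T14, order 120), S_6 (6T16, order 720). By Dedekind's theorem, for a prime p not dividing disc(f) the degrees of the irreducible factors of f mod p form the cycle type of an element of G. Factoring f modulo the 33 such primes p <= 139 (skipping 3, which divides the discriminant), each new pattern first appears at: mod 2: f = (x^6 + x^3 + 1), pattern 6; mod 7: f = (x + 3)(x + 4)(x + 6)(x^3 + 6x^2 + 5x + 3), pattern 3+1+1+1; mod 17: f = (x^2 + 6x + 6)(x^2 + 8x + 10)(x^2 + 15x + 7), pattern 2+2+2; mod 19: f = (x^3 + 6x^2 + 12x + 6)(x^3 + 6x^2 + 12x + 13), pattern 3+3; mod 73: f = (x + 5)(x + 14)(x + 25)(x + 26)(x + 40)(x + 48), pattern 1+1+1+1+1+1. No other pattern occurs in this range, so the set of observed cycle types is {6, 3+1+1+1, 2+2+2, 3+3, 1+1+1+1+1+1}. The candidates containing elements of all these cycle types are C_3 x S_3 (6T5) of order 18, S_3 x S_3 (6T9) of order 36, (S_3 x S_3) : C_2 (6T13) of order 72, S_6 (6T16) of order 720; the others are excluded. The observed types are precisely the cycle types that occur in C_3 x S_3 (6T5). Each of the other remaining candidates has further cycle types, and by the Chebotarev density theorem the matching factorization patterns would occur for a proportion of primes equal to their share of the group: S_3 x S_3 (6T9) additionally contains elements of type 2+2+1+1 (9 of its 36 elements, about 25% of primes); (S_3 x S_3) : C_2 (6T13) additionally contains elements of type 4+2, 3+2+1, 2+2+1+1, 2+1+1+1+1 (45 of its 72 elements, about 62% of primes); S_6 (6T16) additionally contains elements of type 5+1, 4+2, 4+1+1, 3+2+1, 2+2+1+1, 2+1+1+1+1 (504 of its 720 elements, about 70% of primes). None of the 33 primes tested shows any such pattern (for each of these groups the chance of that is below 10^-4), which rules them out. Hence G = C_3 x S_3 (6T5), of order 18.

C_3 x S_3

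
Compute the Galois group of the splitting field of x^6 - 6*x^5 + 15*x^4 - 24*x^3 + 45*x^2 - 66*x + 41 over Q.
The polynomial f is an irreducible sextic over Q, so G = Gal(f/Q) is one of the 16 transitive subgroups 6T1, ..., 6T16 of S_6. The discriminant of f is -37744330752, which is not a perfect square, so G is not contained in A_6. The transitive groups of degree 6 not contained in A_6 are: C_6 (6T1, order 6), S_3 (6T2, order 6), D_6 (6T3, order 12), C_3 x S_3 (6T5, order 18), A_4 x C_2 (6T6, order 24), S_4 (6T8, order 24), S_3 x S_3 (6T9, order 36), S_4 x C_2 (6T11, order 48), (S_3 x S_3) : C_2 (6T13, order 72), PGL(2,5) (6T14, order 120), S_6 (6T16, order 720). By Dedekind's theorem, for a prime p not dividing disc(f) the degrees of the irreducible factors of f mod p form the cycle type of an element of G. Factoring f modulo the 79 such primes p <= 421 (skipping 2, 3, 53, which divide the discriminant), each new pattern first appears at: mod 5: f = (x^2 + 2x + 4)(x^2 + 3x + 4)(x^2 + 4x + 1), pattern 2+2+2; mod 7: f = (x^6 + x^5 + x^4 + 4x^3 + 3x^2 + 4x + 6), pattern 6; mod 11: f = (x + 1)(x + 5)(x^2 + 3x + 8)(x^2 + 7x + 9), pattern 2+2+1+1; mod 19: f = (x^3 + 16x^2 + 2x + 11)(x^3 + 16x^2 + 4x + 2), pattern 3+3; mod 43: f = (x + 4)(x + 5)(x + 11)(x + 31)(x + 32)(x + 40), pattern 1+1+1+1+1+1. No other pattern occurs in this range, so the set of observed cycle types is {2+2+2, 6, 2+2+1+1, 3+3, 1+1+1+1+1+1}. The candidates containing elements of all these cycle types are D_6 (6T3) of order 12, A_4 x C_2 (6T6) of order 24, S_3 x S_3 (6T9) of order 36, S_4 x C_2 (6T11) of order 48, (S_3 x S_3) : C_2 (6T13) of order 72, PGL(2,5) (6T14) of order 120, S_6 (6T16) of order 720; the others are excluded. The observed types are precisely the cycle types that occur in D_6 (6T3). Each of the other remaining candidates has further cycle types, and by the Chebotarev density theorem the matching factorization patterns would occur for a proportion of primes equal to their share of the group: A_4 x C_2 (6T6) additionally contains elements of type 2+1+1+1+1 (3 of its 24 elements, about 12% of primes); S_3 x S_3 (6T9) additionally contains elements of type 3+1+1+1 (4 of its 36 elements, about 11% of primes); S_4 x C_2 (6T11) additionally contains elements of type 4+2, 4+1+1, 2+1+1+1+1 (15 of its 48 elements, about 31% of primes); (S_3 x S_3) : C_2 (6T13) additionally contains elements of type 4+2, 3+2+1, 3+1+1+1, 2+1+1+1+1 (40 of its 72 elements, about 56% of primes); PGL(2,5) (6T14) additionally contains elements of type 5+1, 4+1+1 (54 of its 120 elements, about 45% of primes); S_6 (6T16) additionally contains elements of type 5+1, 4+2, 4+1+1, 3+2+1, 3+1+1+1, 2+1+1+1+1 (499 of its 720 elements, about 69% of primes). None of the 79 primes tested shows any such pattern (for each of these groups the chance of that is below 10^-4), which rules them out. Hence G = D_6 (6T3), of order 12.

D_6 (also written D6)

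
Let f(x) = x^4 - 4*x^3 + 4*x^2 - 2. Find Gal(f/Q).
The polynomial is an irreducible quartic over Q and its discriminant is -1024, which is not a perfect square, so the Galois group is not contained in A_4. The resolvent cubic y^3 - 4*y^2 + 8*y has exactly one rational root, so the Galois group is C_4 or D_4. The quartic remains irreducible over Q(sqrt(disc)), so the group is D_4.

D_4, the dihedral group of order 8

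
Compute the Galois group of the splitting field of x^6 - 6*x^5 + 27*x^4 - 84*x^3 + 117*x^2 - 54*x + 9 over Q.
S_3 x S_3 (also written G36-)

The polynomial f is an irreducible sextic over Q, so G = Gal(f/Q) is one of the 16 transitive subgroups 6T1, ..., 6T16 of S_6. The discriminant of f is 264479053824, which is not a perfect square, so G is not contained in A_6. The transitive groups of degree 6 not contained in A_6 are: C_6 (6T1, order 6), S_3 (6T2, order 6), D_6 (6T3, order 12), C_3 x S_3 (6T5, order 18), A_4 x C_2 (6T6, order 24), S_4 (6T8, order 24), S_3 x S_3 (6T9, order 36), S_4 x C_2 (6T11, order 48), (S_3 x S_3) : C_2 (6T13, order 72), PGL(2,5) (6T14, order 120), S_6 (6T16, order 720). By Dedekind's theorem, for a prime p not dividing disc(f) the degrees of the irreducible factors of f mod p form the cycle type of an element of G. Factoring f modulo the 14 such primes p <= 53 (skipping 2, 3, which divide the discriminant), each new pattern first appears at: mod 5: f = (x + 2)(x + 4)(x^2 + 2)(x^2 + 3x + 4), pattern 2+2+1+1; mod 7: f = (x^6 + x^5 + 6x^4 + 5x^2 + 2x + 2), pattern 6; mod 19: f = (x + 3)(x + 6)(x + 7)(x^3 + 16x^2 + 13x + 15), pattern 3+1+1+1; mod 31: f = (x^2 + 14x + 5)(x^2 + 18x + 29)(x^2 + 24x + 27), pattern 2+2+2; mod 43: f = (x^3 + 40x^2 + 30x + 29)(x^3 + 40x^2 + 31x + 27), pattern 3+3. No other pattern occurs in this range, so the set of observed cycle types is {2+2+1+1, 6, 3+1+1+1, 2+2+2, 3+3}. The candidates containing elements of all these cycle types are S_3 x S_3 (6T9) of order 36, (S_3 x S_3) : C_2 (6T13) of order 72, S_6 (6T16) of order 720; the others are excluded. The observed types are precisely the cycle types that occur in S_3 x S_3 (6T9) (apart from the identity). Each of the other remaining candidates has further cycle types, and by the Chebotarev density theorem the matching factorization patterns would occur for a proportion of primes equal to their share of the group: (S_3 x S_3) : C_2 (6T13) additionally contains elements of type 4+2, 3+2+1, 2+1+1+1+1 (36 of its 72 elements, about 50% of primes); S_6 (6T16) additionally contains elements of type 5+1, 4+2, 4+1+1, 3+2+1, 2+1+1+1+1 (459 of its 720 elements, about 64% of primes). None of the 14 primes tested shows any such pattern (for each of these groups the chance of that is below 10^-4), which rules them out. Hence G = S_3 x S_3 (6T9), of order 36.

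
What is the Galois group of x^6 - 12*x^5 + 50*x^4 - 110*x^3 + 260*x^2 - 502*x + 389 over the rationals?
(C_3 x C_3) : C_4

The polynomial f is an irreducible sextic over Q, so G = Gal(f/Q) is one of the 16 transitive subgroups 6T1, ..., 6T16 of S_6. The discriminant of f is 38875225000000 = 6235000^2, a perfect square, so G is contained in A_6. The transitive groups of degree 6 contained in A_6 are: A_4 (6T4, order 12), S_4 (6T7, order 24), (C_3 x C_3) : C_4 (6T10, order 36), PSL(2,5) (6T12, order 60), A_6 (6T15, order 360). By Dedekind's theorem, for a prime p not dividing disc(f) the degrees of the irreducible factors of f mod p form the cycle type of an element of G. Factoring f modulo the 19 such primes p <= 83 (skipping 2, 5, 29, 43, which divide the discriminant), each new pattern first appears at: mod 3: f = (x^2 + x + 2)(x^4 + 2x^3 + x^2 + 2x + 1), pattern 4+2; mod 11: f = (x^3 + x^2 + 6)(x^3 + 9x^2 + 8x + 8), pattern 3+3; mod 19: f = (x + 13)(x + 18)(x^2 + 5x + 17)(x^2 + 9x + 4), pattern 2+2+1+1; mod 61: f = (x + 19)(x + 22)(x + 40)(x^3 + 29x^2 + 35x + 14), pattern 3+1+1+1. No other pattern occurs in this range, so the set of observed cycle types is {4+2, 3+3, 2+2+1+1, 3+1+1+1}. The candidates containing elements of all these cycle types are (C_3 x C_3) : C_4 (6T10) of order 36, A_6 (6T15) of order 360; the others are excluded. The observed types are precisely the cycle types that occur in (C_3 x C_3) : C_4 (6T10) (apart from the identity). Each of the other remaining candidates has further cycle types, and by the Chebotarev density theorem the matching factorization patterns would occur for a proportion of primes equal to their share of the group: A_6 (6T15) additionally contains elements of type 5+1 (144 of its 360 elements, about 40% of primes). None of the 19 primes tested shows any such pattern (for each of these groups the chance of that is below 10^-4), which rules them out. Hence G = (C_3 x C_3) : C_4 (6T10), of order 36.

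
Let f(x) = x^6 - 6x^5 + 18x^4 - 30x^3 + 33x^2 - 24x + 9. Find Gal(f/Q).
PGL(2,5) (also written S5(6))

The polynomial f is an irreducible sextic over Q, so G = Gal(f/Q) is one of the 16 transitive subgroups 6T1, ..., 6T16 of S_6. The discriminant of f is -16003008, which is not a perfect square, so G is not contained in A_6. The transitive groups of degree 6 not contained in A_6 are: C_6 (6T1, order 6), S_3 (6T2, order 6), D_6 (6T3, order 12), C_3 x S_3 (6T5, order 18), A_4 x C_2 (6T6, order 24), S_4 (6T8, order 24), S_3 x S_3 (6T9, order 36), S_4 x C_2 (6T11, order 48), (S_3 x S_3) : C_2 (6T13, order 72), PGL(2,5) (6T14, order 120), S_6 (6T16, order 720). By Dedekind's theorem, for a prime p not dividing disc(f) the degrees of the irreducible factors of f mod p form the cycle type of an element of G. Factoring f modulo the 21 such primes p <= 89 (skipping 2, 3, 7, which divide the discriminant), each new pattern first appears at: mod 5: f = (x^6 + 4x^5 + 3x^4 + 3x^2 + x + 4), pattern 6; mod 11: f = (x + 1)(x^5 + 4x^4 + 3x^3 + 9), pattern 5+1; mod 13: f = (x + 7)(x + 11)(x^4 + 2x^3 + 9x^2 + 5x + 4), pattern 4+1+1; mod 23: f = (x + 15)(x + 19)(x^2 + 13x + 3)(x^2 + 16x + 8), pattern 2+2+1+1; mod 43: f = (x^3 + 16x^2 + 6x + 18)(x^3 + 21x^2 + 20x + 22), pattern 3+3; mod 61: f = (x^2 + 12x + 46)(x^2 + 16x + 56)(x^2 + 27x + 5), pattern 2+2+2. No other pattern occurs in this range, so the set of observed cycle types is {6, 5+1, 4+1+1, 2+2+1+1, 3+3, 2+2+2}. The candidates containing elements of all these cycle types are PGL(2,5) (6T14) of order 120, S_6 (6T16) of order 720; the others are excluded. The observed types are precisely the cycle types that occur in PGL(2,5) (6T14) (apart from the identity). Each of the other remaining candidates has further cycle types, and by the Chebotarev density theorem the matching factorization patterns would occur for a proportion of primes equal to their share of the group: S_6 (6T16) additionally contains elements of type 4+2, 3+2+1, 3+1+1+1, 2+1+1+1+1 (265 of its 720 elements, about 37% of primes). None of the 21 primes tested shows any such pattern (for each of these groups the chance of that is below 10^-4), which rules them out. Hence G = PGL(2,5) (6T14), of order 120.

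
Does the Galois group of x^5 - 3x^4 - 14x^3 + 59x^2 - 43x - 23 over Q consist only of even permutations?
Yes

The polynomial is irreducible of degree 5 over Q. Its discriminant is 7745089 = 2783^2, a perfect square. A Galois group lies in the alternating group exactly when the discriminant is a square in Q, so the Galois group (C_5) is contained in A_5.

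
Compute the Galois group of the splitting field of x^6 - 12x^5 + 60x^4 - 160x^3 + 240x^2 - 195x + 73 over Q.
The polynomial f is an irreducible sextic over Q, so G = Gal(f/Q) is one of the 16 transitive subgroups 6T1, ..., 6T16 of S_6. The discriminant of f is -9059283, which is not a perfect square, so G is not contained in A_6. The transitive groups of degree 6 not contained in A_6 are: C_6 (6T1, order 6), S_3 (6T2, order 6), D_6 (6T3, order 12), C_3 x S_3 (6T5, order 18), A_4 x C_2 (6T6, order 24), S_4 (6T8, order 24), S_3 x S_3 (6T9, order 36), S_4 x C_2 (6T11, order 48), (S_3 x S_3) : C_2 (6T13, order 72), PGL(2,5) (6T14, order 120), S_6 (6T16, order 720). By Dedekind's theorem, for a prime p not dividing disc(f) the degrees of the irreducible factors of f mod p form the cycle type of an element of G. Factoring f modulo the 28 such primes p <= 127 (skipping 3, 17, 43, which divide the discriminant), each new pattern first appears at: mod 2: f = (x^6 + x + 1), pattern 6; mod 7: f = (x + 6)(x^2 + 2)(x^3 + 3x^2 + 5x + 2), pattern 3+2+1; mod 11: f = (x^2 + 5x + 10)(x^4 + 5x^3 + 3x^2 + 6x + 4), pattern 4+2; mod 13: f = (x + 1)(x + 6)(x^2 + 8x + 9)(x^2 + 12x + 4), pattern 2+2+1+1; mod 61: f = (x + 38)(x + 49)(x + 55)(x + 57)(x^2 + 33x + 41), pattern 2+1+1+1+1; mod 97: f = (x + 46)(x + 83)(x + 85)(x^3 + 65x^2 + 79x + 25), pattern 3+1+1+1; mod 113: f = (x^2 + 45x + 91)(x^2 + 64x + 86)(x^2 + 105x + 22), pattern 2+2+2; mod 127: f = (x^3 + 33x^2 + 89x + 45)(x^3 + 82x^2 + 59x + 75), pattern 3+3. No other pattern occurs in this range, so the set of observed cycle types is {6, 3+2+1, 4+2, 2+2+1+1, 2+1+1+1+1, 3+1+1+1, 2+2+2, 3+3}. The candidates containing elements of all these cycle types are (S_3 x S_3) : C_2 (6T13) of order 72, S_6 (6T16) of order 720; the others are excluded. The observed types are precisely the cycle types that occur in (S_3 x S_3) : C_2 (6T13) (apart from the identity). Each of the other remaining candidates has further cycle types, and by the Chebotarev density theorem the matching factorization patterns would occur for a proportion of primes equal to their share of the group: S_6 (6T16) additionally contains elements of type 5+1, 4+1+1 (234 of its 720 elements, about 32% of primes). None of the 28 primes tested shows any such pattern (for each of these groups the chance of that is below 10^-4), which rules them out. Hence G = (S_3 x S_3) : C_2 (6T13), of order 72.

(S_3 x S_3) : C_2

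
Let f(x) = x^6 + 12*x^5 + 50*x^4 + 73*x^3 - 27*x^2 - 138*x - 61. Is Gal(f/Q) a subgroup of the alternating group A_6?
Yes

The polynomial is irreducible of degree 6 over Q. Its discriminant is 30991489 = 5567^2, a perfect square. A Galois group lies in the alternating group exactly when the discriminant is a square in Q, so the Galois group (PSL(2,5)) is contained in A_6.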